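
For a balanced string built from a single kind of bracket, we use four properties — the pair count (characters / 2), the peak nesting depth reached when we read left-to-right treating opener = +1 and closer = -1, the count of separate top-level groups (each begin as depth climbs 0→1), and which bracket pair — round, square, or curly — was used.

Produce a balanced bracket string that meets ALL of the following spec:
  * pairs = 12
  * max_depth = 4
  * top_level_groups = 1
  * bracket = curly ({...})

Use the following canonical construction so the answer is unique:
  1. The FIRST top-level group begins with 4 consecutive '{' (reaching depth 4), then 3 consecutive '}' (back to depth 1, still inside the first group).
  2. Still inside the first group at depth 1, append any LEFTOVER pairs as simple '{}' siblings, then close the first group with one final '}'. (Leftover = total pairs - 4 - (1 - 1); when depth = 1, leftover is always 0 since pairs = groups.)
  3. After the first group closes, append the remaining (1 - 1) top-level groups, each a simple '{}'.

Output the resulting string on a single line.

Spec: pairs=12 depth=4 groups=1
Leftover pairs = 12 - 4 - (1-1) = 8
First group: deep chain of depth 4 + 8 sibling pairs
Remaining 0 groups: simple '{}' each

Answer: {{{{}}}{}{}{}{}{}{}{}{}}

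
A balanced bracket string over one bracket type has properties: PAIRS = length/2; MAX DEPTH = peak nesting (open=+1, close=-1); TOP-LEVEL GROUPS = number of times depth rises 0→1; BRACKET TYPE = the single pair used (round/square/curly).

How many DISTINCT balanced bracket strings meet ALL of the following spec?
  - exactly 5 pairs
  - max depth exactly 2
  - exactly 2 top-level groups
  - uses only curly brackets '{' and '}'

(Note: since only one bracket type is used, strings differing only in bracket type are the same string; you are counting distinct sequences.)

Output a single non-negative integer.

Answer: 4

Derivation:
Spec: pairs=5 depth=2 groups=2
Count(depth <= 2) = 4
Count(depth <= 1) = 0
Count(depth == 2) = 4 - 0 = 4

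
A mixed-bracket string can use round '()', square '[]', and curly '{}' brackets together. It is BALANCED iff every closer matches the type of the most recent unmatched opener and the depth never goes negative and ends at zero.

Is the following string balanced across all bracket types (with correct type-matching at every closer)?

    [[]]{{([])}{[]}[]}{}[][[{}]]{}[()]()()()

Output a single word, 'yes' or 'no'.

Answer: yes

Derivation:
pos 0: push '['; stack = [
pos 1: push '['; stack = [[
pos 2: ']' matches '['; pop; stack = [
pos 3: ']' matches '['; pop; stack = (empty)
pos 4: push '{'; stack = {
pos 5: push '{'; stack = {{
pos 6: push '('; stack = {{(
pos 7: push '['; stack = {{([
pos 8: ']' matches '['; pop; stack = {{(
pos 9: ')' matches '('; pop; stack = {{
pos 10: '}' matches '{'; pop; stack = {
pos 11: push '{'; stack = {{
pos 12: push '['; stack = {{[
pos 13: ']' matches '['; pop; stack = {{
pos 14: '}' matches '{'; pop; stack = {
pos 15: push '['; stack = {[
pos 16: ']' matches '['; pop; stack = {
pos 17: '}' matches '{'; pop; stack = (empty)
pos 18: push '{'; stack = {
pos 19: '}' matches '{'; pop; stack = (empty)
pos 20: push '['; stack = [
pos 21: ']' matches '['; pop; stack = (empty)
pos 22: push '['; stack = [
pos 23: push '['; stack = [[
pos 24: push '{'; stack = [[{
pos 25: '}' matches '{'; pop; stack = [[
pos 26: ']' matches '['; pop; stack = [
pos 27: ']' matches '['; pop; stack = (empty)
pos 28: push '{'; stack = {
pos 29: '}' matches '{'; pop; stack = (empty)
pos 30: push '['; stack = [
pos 31: push '('; stack = [(
pos 32: ')' matches '('; pop; stack = [
pos 33: ']' matches '['; pop; stack = (empty)
pos 34: push '('; stack = (
pos 35: ')' matches '('; pop; stack = (empty)
pos 36: push '('; stack = (
pos 37: ')' matches '('; pop; stack = (empty)
pos 38: push '('; stack = (
pos 39: ')' matches '('; pop; stack = (empty)
end: stack empty → VALID
Verdict: properly nested → yes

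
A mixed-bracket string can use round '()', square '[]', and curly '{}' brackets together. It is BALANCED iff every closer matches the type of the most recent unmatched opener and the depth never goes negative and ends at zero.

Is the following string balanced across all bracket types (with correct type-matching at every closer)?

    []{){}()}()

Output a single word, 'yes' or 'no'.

Answer: no

Derivation:
pos 0: push '['; stack = [
pos 1: ']' matches '['; pop; stack = (empty)
pos 2: push '{'; stack = {
pos 3: saw closer ')' but top of stack is '{' (expected '}') → INVALID
Verdict: type mismatch at position 3: ')' closes '{' → no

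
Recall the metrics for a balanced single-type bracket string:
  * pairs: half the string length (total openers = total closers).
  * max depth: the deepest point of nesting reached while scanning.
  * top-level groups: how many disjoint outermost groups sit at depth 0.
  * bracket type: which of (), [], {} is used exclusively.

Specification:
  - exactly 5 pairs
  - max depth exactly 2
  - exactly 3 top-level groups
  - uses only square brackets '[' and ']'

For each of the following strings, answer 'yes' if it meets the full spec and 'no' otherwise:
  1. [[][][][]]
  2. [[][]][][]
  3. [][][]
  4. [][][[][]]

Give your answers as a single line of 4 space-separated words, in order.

String 1 '[[][][][]]': depth seq [1 2 1 2 1 2 1 2 1 0]
  -> pairs=5 depth=2 groups=1 -> no
String 2 '[[][]][][]': depth seq [1 2 1 2 1 0 1 0 1 0]
  -> pairs=5 depth=2 groups=3 -> yes
String 3 '[][][]': depth seq [1 0 1 0 1 0]
  -> pairs=3 depth=1 groups=3 -> no
String 4 '[][][[][]]': depth seq [1 0 1 0 1 2 1 2 1 0]
  -> pairs=5 depth=2 groups=3 -> yes

Answer: no yes no yes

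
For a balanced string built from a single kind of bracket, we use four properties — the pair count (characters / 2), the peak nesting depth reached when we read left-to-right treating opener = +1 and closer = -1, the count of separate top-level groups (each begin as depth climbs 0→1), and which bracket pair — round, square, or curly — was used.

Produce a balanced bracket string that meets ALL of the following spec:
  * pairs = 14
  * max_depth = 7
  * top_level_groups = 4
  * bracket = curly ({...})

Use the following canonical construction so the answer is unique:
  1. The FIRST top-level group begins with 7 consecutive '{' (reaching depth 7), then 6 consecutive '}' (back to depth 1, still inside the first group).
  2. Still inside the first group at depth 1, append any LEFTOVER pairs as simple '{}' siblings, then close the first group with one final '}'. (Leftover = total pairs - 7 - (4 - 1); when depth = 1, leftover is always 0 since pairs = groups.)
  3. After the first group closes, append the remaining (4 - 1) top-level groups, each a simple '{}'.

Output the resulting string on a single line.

Spec: pairs=14 depth=7 groups=4
Leftover pairs = 14 - 7 - (4-1) = 4
First group: deep chain of depth 7 + 4 sibling pairs
Remaining 3 groups: simple '{}' each

Answer: {{{{{{{}}}}}}{}{}{}{}}{}{}{}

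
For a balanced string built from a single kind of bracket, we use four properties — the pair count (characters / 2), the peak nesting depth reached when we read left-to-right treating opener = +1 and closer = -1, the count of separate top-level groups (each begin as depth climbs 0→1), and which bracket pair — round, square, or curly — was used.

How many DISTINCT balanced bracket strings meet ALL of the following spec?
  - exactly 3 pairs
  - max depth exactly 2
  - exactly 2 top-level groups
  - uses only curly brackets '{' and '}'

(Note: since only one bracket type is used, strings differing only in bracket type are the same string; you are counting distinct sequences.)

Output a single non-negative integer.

Answer: 2

Derivation:
Spec: pairs=3 depth=2 groups=2
Count(depth <= 2) = 2
Count(depth <= 1) = 0
Count(depth == 2) = 2 - 0 = 2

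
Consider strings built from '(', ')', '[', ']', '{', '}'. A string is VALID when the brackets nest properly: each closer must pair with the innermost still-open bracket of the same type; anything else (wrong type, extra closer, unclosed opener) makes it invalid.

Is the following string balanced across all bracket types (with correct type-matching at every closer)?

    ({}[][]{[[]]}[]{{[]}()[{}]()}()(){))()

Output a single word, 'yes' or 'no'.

Answer: no

Derivation:
pos 0: push '('; stack = (
pos 1: push '{'; stack = ({
pos 2: '}' matches '{'; pop; stack = (
pos 3: push '['; stack = ([
pos 4: ']' matches '['; pop; stack = (
pos 5: push '['; stack = ([
pos 6: ']' matches '['; pop; stack = (
pos 7: push '{'; stack = ({
pos 8: push '['; stack = ({[
pos 9: push '['; stack = ({[[
pos 10: ']' matches '['; pop; stack = ({[
pos 11: ']' matches '['; pop; stack = ({
pos 12: '}' matches '{'; pop; stack = (
pos 13: push '['; stack = ([
pos 14: ']' matches '['; pop; stack = (
pos 15: push '{'; stack = ({
pos 16: push '{'; stack = ({{
pos 17: push '['; stack = ({{[
pos 18: ']' matches '['; pop; stack = ({{
pos 19: '}' matches '{'; pop; stack = ({
pos 20: push '('; stack = ({(
pos 21: ')' matches '('; pop; stack = ({
pos 22: push '['; stack = ({[
pos 23: push '{'; stack = ({[{
pos 24: '}' matches '{'; pop; stack = ({[
pos 25: ']' matches '['; pop; stack = ({
pos 26: push '('; stack = ({(
pos 27: ')' matches '('; pop; stack = ({
pos 28: '}' matches '{'; pop; stack = (
pos 29: push '('; stack = ((
pos 30: ')' matches '('; pop; stack = (
pos 31: push '('; stack = ((
pos 32: ')' matches '('; pop; stack = (
pos 33: push '{'; stack = ({
pos 34: saw closer ')' but top of stack is '{' (expected '}') → INVALID
Verdict: type mismatch at position 34: ')' closes '{' → no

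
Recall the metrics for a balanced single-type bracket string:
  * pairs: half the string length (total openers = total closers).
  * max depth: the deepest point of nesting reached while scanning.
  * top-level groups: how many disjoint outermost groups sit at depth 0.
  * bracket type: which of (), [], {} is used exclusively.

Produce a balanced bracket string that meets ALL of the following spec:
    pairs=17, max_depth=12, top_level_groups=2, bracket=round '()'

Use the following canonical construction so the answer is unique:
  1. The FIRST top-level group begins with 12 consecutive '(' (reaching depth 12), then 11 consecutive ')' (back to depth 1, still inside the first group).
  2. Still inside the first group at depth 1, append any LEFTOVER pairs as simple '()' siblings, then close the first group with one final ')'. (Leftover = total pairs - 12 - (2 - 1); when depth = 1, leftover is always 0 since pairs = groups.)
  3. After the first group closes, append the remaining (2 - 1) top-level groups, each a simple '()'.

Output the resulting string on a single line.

Answer: (((((((((((()))))))))))()()()())()

Derivation:
Spec: pairs=17 depth=12 groups=2
Leftover pairs = 17 - 12 - (2-1) = 4
First group: deep chain of depth 12 + 4 sibling pairs
Remaining 1 groups: simple '()' each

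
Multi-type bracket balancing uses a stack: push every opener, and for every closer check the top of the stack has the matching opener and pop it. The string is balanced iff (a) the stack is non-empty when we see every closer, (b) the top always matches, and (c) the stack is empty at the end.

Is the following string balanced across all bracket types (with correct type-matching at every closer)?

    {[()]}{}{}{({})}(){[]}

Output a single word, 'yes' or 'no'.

Answer: yes

Derivation:
pos 0: push '{'; stack = {
pos 1: push '['; stack = {[
pos 2: push '('; stack = {[(
pos 3: ')' matches '('; pop; stack = {[
pos 4: ']' matches '['; pop; stack = {
pos 5: '}' matches '{'; pop; stack = (empty)
pos 6: push '{'; stack = {
pos 7: '}' matches '{'; pop; stack = (empty)
pos 8: push '{'; stack = {
pos 9: '}' matches '{'; pop; stack = (empty)
pos 10: push '{'; stack = {
pos 11: push '('; stack = {(
pos 12: push '{'; stack = {({
pos 13: '}' matches '{'; pop; stack = {(
pos 14: ')' matches '('; pop; stack = {
pos 15: '}' matches '{'; pop; stack = (empty)
pos 16: push '('; stack = (
pos 17: ')' matches '('; pop; stack = (empty)
pos 18: push '{'; stack = {
pos 19: push '['; stack = {[
pos 20: ']' matches '['; pop; stack = {
pos 21: '}' matches '{'; pop; stack = (empty)
end: stack empty → VALID
Verdict: properly nested → yes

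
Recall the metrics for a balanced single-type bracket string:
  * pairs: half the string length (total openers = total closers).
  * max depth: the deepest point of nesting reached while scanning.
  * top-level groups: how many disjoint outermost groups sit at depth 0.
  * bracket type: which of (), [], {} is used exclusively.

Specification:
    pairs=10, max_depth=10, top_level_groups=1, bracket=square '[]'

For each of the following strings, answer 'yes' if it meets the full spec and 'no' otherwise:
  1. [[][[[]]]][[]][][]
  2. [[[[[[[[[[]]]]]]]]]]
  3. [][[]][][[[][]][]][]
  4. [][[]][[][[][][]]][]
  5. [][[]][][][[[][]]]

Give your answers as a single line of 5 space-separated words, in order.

String 1 '[[][[[]]]][[]][][]': depth seq [1 2 1 2 3 4 3 2 1 0 1 2 1 0 1 0 1 0]
  -> pairs=9 depth=4 groups=4 -> no
String 2 '[[[[[[[[[[]]]]]]]]]]': depth seq [1 2 3 4 5 6 7 8 9 10 9 8 7 6 5 4 3 2 1 0]
  -> pairs=10 depth=10 groups=1 -> yes
String 3 '[][[]][][[[][]][]][]': depth seq [1 0 1 2 1 0 1 0 1 2 3 2 3 2 1 2 1 0 1 0]
  -> pairs=10 depth=3 groups=5 -> no
String 4 '[][[]][[][[][][]]][]': depth seq [1 0 1 2 1 0 1 2 1 2 3 2 3 2 3 2 1 0 1 0]
  -> pairs=10 depth=3 groups=4 -> no
String 5 '[][[]][][][[[][]]]': depth seq [1 0 1 2 1 0 1 0 1 0 1 2 3 2 3 2 1 0]
  -> pairs=9 depth=3 groups=5 -> no

Answer: no yes no no no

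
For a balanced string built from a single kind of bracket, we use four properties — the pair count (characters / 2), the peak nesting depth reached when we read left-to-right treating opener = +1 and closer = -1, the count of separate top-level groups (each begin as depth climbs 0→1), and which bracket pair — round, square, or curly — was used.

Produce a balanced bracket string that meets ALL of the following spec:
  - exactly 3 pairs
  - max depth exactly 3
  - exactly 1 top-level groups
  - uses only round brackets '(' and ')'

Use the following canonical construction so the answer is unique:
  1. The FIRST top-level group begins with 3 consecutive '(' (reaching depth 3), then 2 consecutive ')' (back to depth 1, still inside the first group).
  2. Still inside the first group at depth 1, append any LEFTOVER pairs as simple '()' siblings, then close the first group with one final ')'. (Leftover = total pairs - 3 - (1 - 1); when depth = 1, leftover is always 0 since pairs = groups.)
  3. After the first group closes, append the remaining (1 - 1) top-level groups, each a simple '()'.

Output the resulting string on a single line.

Spec: pairs=3 depth=3 groups=1
Leftover pairs = 3 - 3 - (1-1) = 0
First group: deep chain of depth 3 + 0 sibling pairs
Remaining 0 groups: simple '()' each

Answer: ((()))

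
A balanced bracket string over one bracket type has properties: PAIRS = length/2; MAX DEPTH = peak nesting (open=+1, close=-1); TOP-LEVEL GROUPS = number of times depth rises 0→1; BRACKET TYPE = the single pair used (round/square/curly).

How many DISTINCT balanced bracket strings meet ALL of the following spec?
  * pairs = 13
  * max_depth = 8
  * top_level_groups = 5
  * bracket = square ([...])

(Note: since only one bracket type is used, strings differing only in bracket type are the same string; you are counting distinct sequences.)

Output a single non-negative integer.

Answer: 85

Derivation:
Spec: pairs=13 depth=8 groups=5
Count(depth <= 8) = 48445
Count(depth <= 7) = 48360
Count(depth == 8) = 48445 - 48360 = 85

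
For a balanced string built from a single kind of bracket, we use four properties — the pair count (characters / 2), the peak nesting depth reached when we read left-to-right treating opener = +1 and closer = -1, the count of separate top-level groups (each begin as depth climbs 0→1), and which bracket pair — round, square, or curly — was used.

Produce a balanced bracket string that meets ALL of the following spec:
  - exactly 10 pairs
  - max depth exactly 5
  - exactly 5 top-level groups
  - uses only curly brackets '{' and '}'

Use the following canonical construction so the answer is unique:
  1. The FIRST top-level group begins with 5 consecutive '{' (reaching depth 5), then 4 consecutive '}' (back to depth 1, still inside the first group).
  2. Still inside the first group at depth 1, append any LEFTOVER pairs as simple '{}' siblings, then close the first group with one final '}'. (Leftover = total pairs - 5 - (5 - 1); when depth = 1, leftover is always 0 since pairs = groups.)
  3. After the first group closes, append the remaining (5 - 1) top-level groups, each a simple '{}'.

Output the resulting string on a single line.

Answer: {{{{{}}}}{}}{}{}{}{}

Derivation:
Spec: pairs=10 depth=5 groups=5
Leftover pairs = 10 - 5 - (5-1) = 1
First group: deep chain of depth 5 + 1 sibling pairs
Remaining 4 groups: simple '{}' each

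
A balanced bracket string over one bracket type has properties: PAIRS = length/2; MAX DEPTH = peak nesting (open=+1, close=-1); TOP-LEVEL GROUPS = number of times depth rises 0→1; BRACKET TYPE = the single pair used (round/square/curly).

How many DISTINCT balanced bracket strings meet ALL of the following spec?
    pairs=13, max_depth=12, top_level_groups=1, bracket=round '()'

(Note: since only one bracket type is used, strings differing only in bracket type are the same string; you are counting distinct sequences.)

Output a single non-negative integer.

Answer: 21

Derivation:
Spec: pairs=13 depth=12 groups=1
Count(depth <= 12) = 208011
Count(depth <= 11) = 207990
Count(depth == 12) = 208011 - 207990 = 21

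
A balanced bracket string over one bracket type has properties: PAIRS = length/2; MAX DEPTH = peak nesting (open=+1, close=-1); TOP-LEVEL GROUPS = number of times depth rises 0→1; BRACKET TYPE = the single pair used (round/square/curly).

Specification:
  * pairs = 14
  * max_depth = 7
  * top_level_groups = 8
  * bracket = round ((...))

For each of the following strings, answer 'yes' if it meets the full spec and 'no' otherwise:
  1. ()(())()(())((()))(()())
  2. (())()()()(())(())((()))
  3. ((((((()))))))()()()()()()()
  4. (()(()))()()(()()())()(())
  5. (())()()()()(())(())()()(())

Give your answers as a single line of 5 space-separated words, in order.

Answer: no no yes no no

Derivation:
String 1 '()(())()(())((()))(()())': depth seq [1 0 1 2 1 0 1 0 1 2 1 0 1 2 3 2 1 0 1 2 1 2 1 0]
  -> pairs=12 depth=3 groups=6 -> no
String 2 '(())()()()(())(())((()))': depth seq [1 2 1 0 1 0 1 0 1 0 1 2 1 0 1 2 1 0 1 2 3 2 1 0]
  -> pairs=12 depth=3 groups=7 -> no
String 3 '((((((()))))))()()()()()()()': depth seq [1 2 3 4 5 6 7 6 5 4 3 2 1 0 1 0 1 0 1 0 1 0 1 0 1 0 1 0]
  -> pairs=14 depth=7 groups=8 -> yes
String 4 '(()(()))()()(()()())()(())': depth seq [1 2 1 2 3 2 1 0 1 0 1 0 1 2 1 2 1 2 1 0 1 0 1 2 1 0]
  -> pairs=13 depth=3 groups=6 -> no
String 5 '(())()()()()(())(())()()(())': depth seq [1 2 1 0 1 0 1 0 1 0 1 0 1 2 1 0 1 2 1 0 1 0 1 0 1 2 1 0]
  -> pairs=14 depth=2 groups=10 -> no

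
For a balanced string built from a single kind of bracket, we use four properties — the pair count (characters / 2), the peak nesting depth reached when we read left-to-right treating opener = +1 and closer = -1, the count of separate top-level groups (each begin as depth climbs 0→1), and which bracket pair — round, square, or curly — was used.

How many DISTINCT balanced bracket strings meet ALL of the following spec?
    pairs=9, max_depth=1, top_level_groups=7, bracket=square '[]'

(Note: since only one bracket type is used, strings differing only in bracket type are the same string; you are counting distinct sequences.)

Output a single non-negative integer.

Answer: 0

Derivation:
Spec: pairs=9 depth=1 groups=7
Count(depth <= 1) = 0
Count(depth <= 0) = 0
Count(depth == 1) = 0 - 0 = 0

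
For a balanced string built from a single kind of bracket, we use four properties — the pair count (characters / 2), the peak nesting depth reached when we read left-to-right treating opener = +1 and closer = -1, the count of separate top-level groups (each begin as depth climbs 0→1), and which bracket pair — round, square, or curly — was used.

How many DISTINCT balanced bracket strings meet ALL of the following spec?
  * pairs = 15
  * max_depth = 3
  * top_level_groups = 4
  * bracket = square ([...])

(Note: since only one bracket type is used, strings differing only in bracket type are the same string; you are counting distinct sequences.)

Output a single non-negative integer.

Spec: pairs=15 depth=3 groups=4
Count(depth <= 3) = 96256
Count(depth <= 2) = 364
Count(depth == 3) = 96256 - 364 = 95892

Answer: 95892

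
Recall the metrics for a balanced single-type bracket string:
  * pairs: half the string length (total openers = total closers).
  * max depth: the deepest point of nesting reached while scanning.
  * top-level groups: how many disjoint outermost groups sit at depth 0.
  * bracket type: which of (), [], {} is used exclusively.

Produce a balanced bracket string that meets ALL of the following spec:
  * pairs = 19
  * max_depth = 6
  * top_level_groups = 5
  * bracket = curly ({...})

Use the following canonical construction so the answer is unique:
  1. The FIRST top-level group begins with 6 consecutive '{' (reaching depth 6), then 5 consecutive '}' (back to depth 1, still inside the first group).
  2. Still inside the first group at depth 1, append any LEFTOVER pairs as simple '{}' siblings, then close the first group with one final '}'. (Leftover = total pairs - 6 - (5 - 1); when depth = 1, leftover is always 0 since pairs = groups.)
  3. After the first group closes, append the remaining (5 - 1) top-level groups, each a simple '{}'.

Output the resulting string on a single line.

Answer: {{{{{{}}}}}{}{}{}{}{}{}{}{}{}}{}{}{}{}

Derivation:
Spec: pairs=19 depth=6 groups=5
Leftover pairs = 19 - 6 - (5-1) = 9
First group: deep chain of depth 6 + 9 sibling pairs
Remaining 4 groups: simple '{}' each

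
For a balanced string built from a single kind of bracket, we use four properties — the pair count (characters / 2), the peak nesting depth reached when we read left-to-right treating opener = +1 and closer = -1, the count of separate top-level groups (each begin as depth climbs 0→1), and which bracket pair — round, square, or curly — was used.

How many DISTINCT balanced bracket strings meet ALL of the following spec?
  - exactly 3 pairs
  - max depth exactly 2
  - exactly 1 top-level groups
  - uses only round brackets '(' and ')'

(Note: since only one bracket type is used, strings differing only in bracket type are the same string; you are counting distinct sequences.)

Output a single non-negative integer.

Spec: pairs=3 depth=2 groups=1
Count(depth <= 2) = 1
Count(depth <= 1) = 0
Count(depth == 2) = 1 - 0 = 1

Answer: 1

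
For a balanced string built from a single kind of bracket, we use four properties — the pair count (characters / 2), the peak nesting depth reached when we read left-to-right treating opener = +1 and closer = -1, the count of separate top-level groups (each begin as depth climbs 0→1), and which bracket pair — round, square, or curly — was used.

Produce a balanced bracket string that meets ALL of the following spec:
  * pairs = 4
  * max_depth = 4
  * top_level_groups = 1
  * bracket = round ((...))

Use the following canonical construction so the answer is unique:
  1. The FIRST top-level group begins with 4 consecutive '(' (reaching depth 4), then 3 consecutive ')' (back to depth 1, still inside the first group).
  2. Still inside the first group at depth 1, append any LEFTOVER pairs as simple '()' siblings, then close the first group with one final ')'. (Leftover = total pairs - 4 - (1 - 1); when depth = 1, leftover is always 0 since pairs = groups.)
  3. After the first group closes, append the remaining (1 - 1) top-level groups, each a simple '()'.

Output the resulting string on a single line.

Spec: pairs=4 depth=4 groups=1
Leftover pairs = 4 - 4 - (1-1) = 0
First group: deep chain of depth 4 + 0 sibling pairs
Remaining 0 groups: simple '()' each

Answer: (((())))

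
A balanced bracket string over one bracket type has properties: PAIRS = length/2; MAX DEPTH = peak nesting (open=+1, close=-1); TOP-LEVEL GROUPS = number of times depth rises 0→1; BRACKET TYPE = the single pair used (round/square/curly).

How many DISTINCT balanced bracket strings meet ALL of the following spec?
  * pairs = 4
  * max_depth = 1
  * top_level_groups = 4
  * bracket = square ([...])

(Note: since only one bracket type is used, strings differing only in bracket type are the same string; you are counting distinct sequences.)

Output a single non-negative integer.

Spec: pairs=4 depth=1 groups=4
Count(depth <= 1) = 1
Count(depth <= 0) = 0
Count(depth == 1) = 1 - 0 = 1

Answer: 1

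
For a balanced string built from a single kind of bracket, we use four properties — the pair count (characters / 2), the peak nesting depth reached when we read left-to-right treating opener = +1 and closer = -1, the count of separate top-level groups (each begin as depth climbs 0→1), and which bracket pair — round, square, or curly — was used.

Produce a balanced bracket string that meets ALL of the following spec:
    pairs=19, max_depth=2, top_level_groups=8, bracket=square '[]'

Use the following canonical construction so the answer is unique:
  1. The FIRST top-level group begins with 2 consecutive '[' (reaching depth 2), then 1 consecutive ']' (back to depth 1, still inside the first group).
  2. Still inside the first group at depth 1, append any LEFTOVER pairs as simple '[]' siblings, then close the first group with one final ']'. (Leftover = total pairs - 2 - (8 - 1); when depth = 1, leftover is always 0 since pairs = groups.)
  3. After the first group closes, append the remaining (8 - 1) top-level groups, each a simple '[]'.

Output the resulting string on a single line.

Answer: [[][][][][][][][][][][]][][][][][][][]

Derivation:
Spec: pairs=19 depth=2 groups=8
Leftover pairs = 19 - 2 - (8-1) = 10
First group: deep chain of depth 2 + 10 sibling pairs
Remaining 7 groups: simple '[]' each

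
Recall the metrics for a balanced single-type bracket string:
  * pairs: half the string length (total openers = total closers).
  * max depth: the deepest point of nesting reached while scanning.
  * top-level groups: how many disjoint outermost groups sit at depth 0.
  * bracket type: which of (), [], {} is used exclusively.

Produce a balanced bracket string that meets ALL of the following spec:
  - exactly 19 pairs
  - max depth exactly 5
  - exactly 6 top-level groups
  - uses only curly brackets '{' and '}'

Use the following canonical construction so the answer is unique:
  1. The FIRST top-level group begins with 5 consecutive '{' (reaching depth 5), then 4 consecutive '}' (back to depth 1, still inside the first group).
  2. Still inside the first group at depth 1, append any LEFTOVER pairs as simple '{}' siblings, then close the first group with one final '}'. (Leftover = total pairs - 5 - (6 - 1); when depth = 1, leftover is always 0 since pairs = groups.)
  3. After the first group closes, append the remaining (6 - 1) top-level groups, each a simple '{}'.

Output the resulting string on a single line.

Spec: pairs=19 depth=5 groups=6
Leftover pairs = 19 - 5 - (6-1) = 9
First group: deep chain of depth 5 + 9 sibling pairs
Remaining 5 groups: simple '{}' each

Answer: {{{{{}}}}{}{}{}{}{}{}{}{}{}}{}{}{}{}{}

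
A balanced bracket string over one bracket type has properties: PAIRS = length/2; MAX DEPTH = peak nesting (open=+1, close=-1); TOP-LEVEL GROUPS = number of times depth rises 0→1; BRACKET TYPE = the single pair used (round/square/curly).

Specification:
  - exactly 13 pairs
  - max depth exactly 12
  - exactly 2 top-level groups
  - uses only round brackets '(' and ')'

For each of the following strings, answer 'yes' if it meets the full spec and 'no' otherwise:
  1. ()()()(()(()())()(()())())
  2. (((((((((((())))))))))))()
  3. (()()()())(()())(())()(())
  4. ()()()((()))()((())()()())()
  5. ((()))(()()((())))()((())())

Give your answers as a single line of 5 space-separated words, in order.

String 1 '()()()(()(()())()(()())())': depth seq [1 0 1 0 1 0 1 2 1 2 3 2 3 2 1 2 1 2 3 2 3 2 1 2 1 0]
  -> pairs=13 depth=3 groups=4 -> no
String 2 '(((((((((((())))))))))))()': depth seq [1 2 3 4 5 6 7 8 9 10 11 12 11 10 9 8 7 6 5 4 3 2 1 0 1 0]
  -> pairs=13 depth=12 groups=2 -> yes
String 3 '(()()()())(()())(())()(())': depth seq [1 2 1 2 1 2 1 2 1 0 1 2 1 2 1 0 1 2 1 0 1 0 1 2 1 0]
  -> pairs=13 depth=2 groups=5 -> no
String 4 '()()()((()))()((())()()())()': depth seq [1 0 1 0 1 0 1 2 3 2 1 0 1 0 1 2 3 2 1 2 1 2 1 2 1 0 1 0]
  -> pairs=14 depth=3 groups=7 -> no
String 5 '((()))(()()((())))()((())())': depth seq [1 2 3 2 1 0 1 2 1 2 1 2 3 4 3 2 1 0 1 0 1 2 3 2 1 2 1 0]
  -> pairs=14 depth=4 groups=4 -> no

Answer: no yes no no no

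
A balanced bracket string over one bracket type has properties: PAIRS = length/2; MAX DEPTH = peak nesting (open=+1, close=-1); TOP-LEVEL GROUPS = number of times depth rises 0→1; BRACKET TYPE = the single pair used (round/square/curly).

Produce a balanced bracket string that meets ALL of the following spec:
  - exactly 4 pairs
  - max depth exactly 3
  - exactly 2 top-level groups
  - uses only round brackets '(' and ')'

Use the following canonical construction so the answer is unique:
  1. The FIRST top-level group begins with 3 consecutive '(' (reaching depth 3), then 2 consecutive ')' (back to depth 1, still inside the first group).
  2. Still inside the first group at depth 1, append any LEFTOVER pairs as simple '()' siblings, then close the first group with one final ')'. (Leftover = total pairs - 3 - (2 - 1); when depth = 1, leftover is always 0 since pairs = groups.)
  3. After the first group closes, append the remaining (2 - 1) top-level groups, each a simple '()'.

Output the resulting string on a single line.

Answer: ((()))()

Derivation:
Spec: pairs=4 depth=3 groups=2
Leftover pairs = 4 - 3 - (2-1) = 0
First group: deep chain of depth 3 + 0 sibling pairs
Remaining 1 groups: simple '()' each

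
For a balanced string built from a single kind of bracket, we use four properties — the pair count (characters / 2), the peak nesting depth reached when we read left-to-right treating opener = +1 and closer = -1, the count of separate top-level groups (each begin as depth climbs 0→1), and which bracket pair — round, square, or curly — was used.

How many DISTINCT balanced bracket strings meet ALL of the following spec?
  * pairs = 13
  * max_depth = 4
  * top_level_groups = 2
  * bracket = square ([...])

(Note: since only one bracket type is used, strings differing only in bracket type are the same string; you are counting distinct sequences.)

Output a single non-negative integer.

Spec: pairs=13 depth=4 groups=2
Count(depth <= 4) = 54852
Count(depth <= 3) = 7168
Count(depth == 4) = 54852 - 7168 = 47684

Answer: 47684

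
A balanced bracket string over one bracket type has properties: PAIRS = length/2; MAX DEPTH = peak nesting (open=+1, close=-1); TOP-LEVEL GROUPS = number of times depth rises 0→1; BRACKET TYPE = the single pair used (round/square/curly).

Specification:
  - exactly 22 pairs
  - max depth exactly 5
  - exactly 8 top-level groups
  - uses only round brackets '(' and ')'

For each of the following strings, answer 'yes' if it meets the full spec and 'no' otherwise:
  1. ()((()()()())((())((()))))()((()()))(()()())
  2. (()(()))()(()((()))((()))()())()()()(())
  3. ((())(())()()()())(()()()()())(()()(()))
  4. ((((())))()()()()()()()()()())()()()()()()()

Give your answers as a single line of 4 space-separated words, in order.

Answer: no no no yes

Derivation:
String 1 '()((()()()())((())((()))))()((()()))(()()())': depth seq [1 0 1 2 3 2 3 2 3 2 3 2 1 2 3 4 3 2 3 4 5 4 3 2 1 0 1 0 1 2 3 2 3 2 1 0 1 2 1 2 1 2 1 0]
  -> pairs=22 depth=5 groups=5 -> no
String 2 '(()(()))()(()((()))((()))()())()()()(())': depth seq [1 2 1 2 3 2 1 0 1 0 1 2 1 2 3 4 3 2 1 2 3 4 3 2 1 2 1 2 1 0 1 0 1 0 1 0 1 2 1 0]
  -> pairs=20 depth=4 groups=7 -> no
String 3 '((())(())()()()())(()()()()())(()()(()))': depth seq [1 2 3 2 1 2 3 2 1 2 1 2 1 2 1 2 1 0 1 2 1 2 1 2 1 2 1 2 1 0 1 2 1 2 1 2 3 2 1 0]
  -> pairs=20 depth=3 groups=3 -> no
String 4 '((((())))()()()()()()()()()())()()()()()()()': depth seq [1 2 3 4 5 4 3 2 1 2 1 2 1 2 1 2 1 2 1 2 1 2 1 2 1 2 1 2 1 0 1 0 1 0 1 0 1 0 1 0 1 0 1 0]
  -> pairs=22 depth=5 groups=8 -> yes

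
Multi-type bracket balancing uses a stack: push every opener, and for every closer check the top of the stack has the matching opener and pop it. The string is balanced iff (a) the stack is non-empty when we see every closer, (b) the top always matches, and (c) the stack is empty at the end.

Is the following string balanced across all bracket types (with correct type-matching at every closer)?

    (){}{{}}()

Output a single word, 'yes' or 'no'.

Answer: yes

Derivation:
pos 0: push '('; stack = (
pos 1: ')' matches '('; pop; stack = (empty)
pos 2: push '{'; stack = {
pos 3: '}' matches '{'; pop; stack = (empty)
pos 4: push '{'; stack = {
pos 5: push '{'; stack = {{
pos 6: '}' matches '{'; pop; stack = {
pos 7: '}' matches '{'; pop; stack = (empty)
pos 8: push '('; stack = (
pos 9: ')' matches '('; pop; stack = (empty)
end: stack empty → VALID
Verdict: properly nested → yes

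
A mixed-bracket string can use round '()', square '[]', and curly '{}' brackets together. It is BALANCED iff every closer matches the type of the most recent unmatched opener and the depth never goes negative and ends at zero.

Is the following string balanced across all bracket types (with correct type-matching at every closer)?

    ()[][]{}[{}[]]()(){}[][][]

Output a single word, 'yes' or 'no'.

Answer: yes

Derivation:
pos 0: push '('; stack = (
pos 1: ')' matches '('; pop; stack = (empty)
pos 2: push '['; stack = [
pos 3: ']' matches '['; pop; stack = (empty)
pos 4: push '['; stack = [
pos 5: ']' matches '['; pop; stack = (empty)
pos 6: push '{'; stack = {
pos 7: '}' matches '{'; pop; stack = (empty)
pos 8: push '['; stack = [
pos 9: push '{'; stack = [{
pos 10: '}' matches '{'; pop; stack = [
pos 11: push '['; stack = [[
pos 12: ']' matches '['; pop; stack = [
pos 13: ']' matches '['; pop; stack = (empty)
pos 14: push '('; stack = (
pos 15: ')' matches '('; pop; stack = (empty)
pos 16: push '('; stack = (
pos 17: ')' matches '('; pop; stack = (empty)
pos 18: push '{'; stack = {
pos 19: '}' matches '{'; pop; stack = (empty)
pos 20: push '['; stack = [
pos 21: ']' matches '['; pop; stack = (empty)
pos 22: push '['; stack = [
pos 23: ']' matches '['; pop; stack = (empty)
pos 24: push '['; stack = [
pos 25: ']' matches '['; pop; stack = (empty)
end: stack empty → VALID
Verdict: properly nested → yes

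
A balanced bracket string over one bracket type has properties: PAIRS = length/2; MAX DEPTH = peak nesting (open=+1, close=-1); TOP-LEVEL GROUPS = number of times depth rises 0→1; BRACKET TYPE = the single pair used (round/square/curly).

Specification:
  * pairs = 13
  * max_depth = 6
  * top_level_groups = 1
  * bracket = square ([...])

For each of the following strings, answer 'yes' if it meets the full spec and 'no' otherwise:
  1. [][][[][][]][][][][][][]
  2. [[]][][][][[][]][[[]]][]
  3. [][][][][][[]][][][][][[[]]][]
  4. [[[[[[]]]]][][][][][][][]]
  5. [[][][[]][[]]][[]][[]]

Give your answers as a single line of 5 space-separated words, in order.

Answer: no no no yes no

Derivation:
String 1 '[][][[][][]][][][][][][]': depth seq [1 0 1 0 1 2 1 2 1 2 1 0 1 0 1 0 1 0 1 0 1 0 1 0]
  -> pairs=12 depth=2 groups=9 -> no
String 2 '[[]][][][][[][]][[[]]][]': depth seq [1 2 1 0 1 0 1 0 1 0 1 2 1 2 1 0 1 2 3 2 1 0 1 0]
  -> pairs=12 depth=3 groups=7 -> no
String 3 '[][][][][][[]][][][][][[[]]][]': depth seq [1 0 1 0 1 0 1 0 1 0 1 2 1 0 1 0 1 0 1 0 1 0 1 2 3 2 1 0 1 0]
  -> pairs=15 depth=3 groups=12 -> no
String 4 '[[[[[[]]]]][][][][][][][]]': depth seq [1 2 3 4 5 6 5 4 3 2 1 2 1 2 1 2 1 2 1 2 1 2 1 2 1 0]
  -> pairs=13 depth=6 groups=1 -> yes
String 5 '[[][][[]][[]]][[]][[]]': depth seq [1 2 1 2 1 2 3 2 1 2 3 2 1 0 1 2 1 0 1 2 1 0]
  -> pairs=11 depth=3 groups=3 -> no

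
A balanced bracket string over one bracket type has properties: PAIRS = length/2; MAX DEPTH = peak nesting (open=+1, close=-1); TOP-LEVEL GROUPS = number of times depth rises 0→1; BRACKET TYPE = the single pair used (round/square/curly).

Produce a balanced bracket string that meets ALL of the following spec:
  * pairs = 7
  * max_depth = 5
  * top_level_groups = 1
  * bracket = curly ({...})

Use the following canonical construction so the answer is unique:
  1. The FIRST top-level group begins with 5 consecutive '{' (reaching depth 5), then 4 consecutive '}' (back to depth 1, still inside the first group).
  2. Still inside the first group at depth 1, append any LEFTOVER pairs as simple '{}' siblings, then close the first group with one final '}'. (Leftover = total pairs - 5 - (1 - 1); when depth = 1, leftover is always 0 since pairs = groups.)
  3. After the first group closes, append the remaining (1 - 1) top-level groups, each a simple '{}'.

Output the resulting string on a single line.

Spec: pairs=7 depth=5 groups=1
Leftover pairs = 7 - 5 - (1-1) = 2
First group: deep chain of depth 5 + 2 sibling pairs
Remaining 0 groups: simple '{}' each

Answer: {{{{{}}}}{}{}}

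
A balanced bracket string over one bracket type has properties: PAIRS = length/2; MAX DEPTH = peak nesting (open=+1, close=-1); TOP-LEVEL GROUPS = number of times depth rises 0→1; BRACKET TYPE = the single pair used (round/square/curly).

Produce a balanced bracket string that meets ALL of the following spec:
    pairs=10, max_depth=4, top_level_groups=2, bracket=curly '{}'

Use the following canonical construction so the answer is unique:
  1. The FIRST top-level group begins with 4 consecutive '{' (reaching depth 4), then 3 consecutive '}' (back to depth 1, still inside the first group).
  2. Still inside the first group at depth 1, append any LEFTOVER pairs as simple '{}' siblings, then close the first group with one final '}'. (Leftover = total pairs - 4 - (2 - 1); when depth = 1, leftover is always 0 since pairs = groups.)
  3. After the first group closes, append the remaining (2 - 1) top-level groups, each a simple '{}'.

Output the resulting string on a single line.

Answer: {{{{}}}{}{}{}{}{}}{}

Derivation:
Spec: pairs=10 depth=4 groups=2
Leftover pairs = 10 - 4 - (2-1) = 5
First group: deep chain of depth 4 + 5 sibling pairs
Remaining 1 groups: simple '{}' each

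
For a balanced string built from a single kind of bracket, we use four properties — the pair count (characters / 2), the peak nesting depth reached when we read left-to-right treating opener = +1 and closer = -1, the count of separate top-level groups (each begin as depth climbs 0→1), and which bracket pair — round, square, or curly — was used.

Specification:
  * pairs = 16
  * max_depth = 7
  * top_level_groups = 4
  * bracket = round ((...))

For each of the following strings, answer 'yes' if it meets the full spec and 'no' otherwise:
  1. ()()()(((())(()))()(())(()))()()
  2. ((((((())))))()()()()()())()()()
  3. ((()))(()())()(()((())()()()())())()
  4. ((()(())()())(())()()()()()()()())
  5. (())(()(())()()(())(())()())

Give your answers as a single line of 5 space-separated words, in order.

String 1 '()()()(((())(()))()(())(()))()()': depth seq [1 0 1 0 1 0 1 2 3 4 3 2 3 4 3 2 1 2 1 2 3 2 1 2 3 2 1 0 1 0 1 0]
  -> pairs=16 depth=4 groups=6 -> no
String 2 '((((((())))))()()()()()())()()()': depth seq [1 2 3 4 5 6 7 6 5 4 3 2 1 2 1 2 1 2 1 2 1 2 1 2 1 0 1 0 1 0 1 0]
  -> pairs=16 depth=7 groups=4 -> yes
String 3 '((()))(()())()(()((())()()()())())()': depth seq [1 2 3 2 1 0 1 2 1 2 1 0 1 0 1 2 1 2 3 4 3 2 3 2 3 2 3 2 3 2 1 2 1 0 1 0]
  -> pairs=18 depth=4 groups=5 -> no
String 4 '((()(())()())(())()()()()()()()())': depth seq [1 2 3 2 3 4 3 2 3 2 3 2 1 2 3 2 1 2 1 2 1 2 1 2 1 2 1 2 1 2 1 2 1 0]
  -> pairs=17 depth=4 groups=1 -> no
String 5 '(())(()(())()()(())(())()())': depth seq [1 2 1 0 1 2 1 2 3 2 1 2 1 2 1 2 3 2 1 2 3 2 1 2 1 2 1 0]
  -> pairs=14 depth=3 groups=2 -> no

Answer: no yes no no no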